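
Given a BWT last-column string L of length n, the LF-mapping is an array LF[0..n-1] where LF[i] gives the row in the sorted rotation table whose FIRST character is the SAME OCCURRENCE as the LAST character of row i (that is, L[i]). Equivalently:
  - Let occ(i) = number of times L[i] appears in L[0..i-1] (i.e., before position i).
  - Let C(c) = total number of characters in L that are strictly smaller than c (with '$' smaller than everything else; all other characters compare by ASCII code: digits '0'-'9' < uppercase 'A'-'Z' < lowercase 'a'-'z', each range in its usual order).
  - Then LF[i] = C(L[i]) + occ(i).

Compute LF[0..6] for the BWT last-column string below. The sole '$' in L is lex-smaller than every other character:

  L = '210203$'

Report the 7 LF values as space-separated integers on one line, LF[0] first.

Answer: 4 3 1 5 2 6 0

Derivation:
Char counts: '$':1, '0':2, '1':1, '2':2, '3':1
C (first-col start): C('$')=0, C('0')=1, C('1')=3, C('2')=4, C('3')=6
L[0]='2': occ=0, LF[0]=C('2')+0=4+0=4
L[1]='1': occ=0, LF[1]=C('1')+0=3+0=3
L[2]='0': occ=0, LF[2]=C('0')+0=1+0=1
L[3]='2': occ=1, LF[3]=C('2')+1=4+1=5
L[4]='0': occ=1, LF[4]=C('0')+1=1+1=2
L[5]='3': occ=0, LF[5]=C('3')+0=6+0=6
L[6]='$': occ=0, LF[6]=C('$')+0=0+0=0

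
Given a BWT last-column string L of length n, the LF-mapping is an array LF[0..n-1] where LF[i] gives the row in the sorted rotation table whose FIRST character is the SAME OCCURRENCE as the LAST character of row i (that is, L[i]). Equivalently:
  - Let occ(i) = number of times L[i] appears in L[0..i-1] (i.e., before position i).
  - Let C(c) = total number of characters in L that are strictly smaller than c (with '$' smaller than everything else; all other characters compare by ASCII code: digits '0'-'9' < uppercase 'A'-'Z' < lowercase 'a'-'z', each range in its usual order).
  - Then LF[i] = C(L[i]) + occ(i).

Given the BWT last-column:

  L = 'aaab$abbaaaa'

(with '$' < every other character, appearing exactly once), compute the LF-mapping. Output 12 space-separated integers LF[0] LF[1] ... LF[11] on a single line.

Char counts: '$':1, 'a':8, 'b':3
C (first-col start): C('$')=0, C('a')=1, C('b')=9
L[0]='a': occ=0, LF[0]=C('a')+0=1+0=1
L[1]='a': occ=1, LF[1]=C('a')+1=1+1=2
L[2]='a': occ=2, LF[2]=C('a')+2=1+2=3
L[3]='b': occ=0, LF[3]=C('b')+0=9+0=9
L[4]='$': occ=0, LF[4]=C('$')+0=0+0=0
L[5]='a': occ=3, LF[5]=C('a')+3=1+3=4
L[6]='b': occ=1, LF[6]=C('b')+1=9+1=10
L[7]='b': occ=2, LF[7]=C('b')+2=9+2=11
L[8]='a': occ=4, LF[8]=C('a')+4=1+4=5
L[9]='a': occ=5, LF[9]=C('a')+5=1+5=6
L[10]='a': occ=6, LF[10]=C('a')+6=1+6=7
L[11]='a': occ=7, LF[11]=C('a')+7=1+7=8

Answer: 1 2 3 9 0 4 10 11 5 6 7 8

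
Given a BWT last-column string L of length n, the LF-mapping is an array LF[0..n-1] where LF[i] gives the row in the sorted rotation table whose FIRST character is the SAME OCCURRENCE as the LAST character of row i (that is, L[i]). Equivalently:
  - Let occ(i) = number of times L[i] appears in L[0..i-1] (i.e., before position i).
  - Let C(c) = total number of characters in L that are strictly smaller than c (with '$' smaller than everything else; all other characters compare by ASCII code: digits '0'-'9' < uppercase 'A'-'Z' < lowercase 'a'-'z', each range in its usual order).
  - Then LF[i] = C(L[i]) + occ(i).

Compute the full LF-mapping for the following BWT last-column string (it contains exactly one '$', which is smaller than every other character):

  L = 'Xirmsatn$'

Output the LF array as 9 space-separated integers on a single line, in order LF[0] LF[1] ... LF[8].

Char counts: '$':1, 'X':1, 'a':1, 'i':1, 'm':1, 'n':1, 'r':1, 's':1, 't':1
C (first-col start): C('$')=0, C('X')=1, C('a')=2, C('i')=3, C('m')=4, C('n')=5, C('r')=6, C('s')=7, C('t')=8
L[0]='X': occ=0, LF[0]=C('X')+0=1+0=1
L[1]='i': occ=0, LF[1]=C('i')+0=3+0=3
L[2]='r': occ=0, LF[2]=C('r')+0=6+0=6
L[3]='m': occ=0, LF[3]=C('m')+0=4+0=4
L[4]='s': occ=0, LF[4]=C('s')+0=7+0=7
L[5]='a': occ=0, LF[5]=C('a')+0=2+0=2
L[6]='t': occ=0, LF[6]=C('t')+0=8+0=8
L[7]='n': occ=0, LF[7]=C('n')+0=5+0=5
L[8]='$': occ=0, LF[8]=C('$')+0=0+0=0

Answer: 1 3 6 4 7 2 8 5 0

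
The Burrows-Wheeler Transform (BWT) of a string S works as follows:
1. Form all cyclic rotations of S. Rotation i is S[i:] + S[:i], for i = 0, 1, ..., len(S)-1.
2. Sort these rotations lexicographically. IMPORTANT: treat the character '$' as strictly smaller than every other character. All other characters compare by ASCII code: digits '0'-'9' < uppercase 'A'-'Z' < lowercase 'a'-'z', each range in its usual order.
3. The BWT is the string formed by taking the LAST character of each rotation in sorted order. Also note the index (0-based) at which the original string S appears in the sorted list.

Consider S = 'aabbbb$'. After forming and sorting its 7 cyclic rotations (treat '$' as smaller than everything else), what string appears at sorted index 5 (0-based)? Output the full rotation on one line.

All 7 rotations (rotation i = S[i:]+S[:i]):
  rot[0] = aabbbb$
  rot[1] = abbbb$a
  rot[2] = bbbb$aa
  rot[3] = bbb$aab
  rot[4] = bb$aabb
  rot[5] = b$aabbb
  rot[6] = $aabbbb
Sorted (with $ < everything):
  sorted[0] = $aabbbb
  sorted[1] = aabbbb$
  sorted[2] = abbbb$a
  sorted[3] = b$aabbb
  sorted[4] = bb$aabb
  sorted[5] = bbb$aab
  sorted[6] = bbbb$aa
sorted[5] = bbb$aab

Answer: bbb$aab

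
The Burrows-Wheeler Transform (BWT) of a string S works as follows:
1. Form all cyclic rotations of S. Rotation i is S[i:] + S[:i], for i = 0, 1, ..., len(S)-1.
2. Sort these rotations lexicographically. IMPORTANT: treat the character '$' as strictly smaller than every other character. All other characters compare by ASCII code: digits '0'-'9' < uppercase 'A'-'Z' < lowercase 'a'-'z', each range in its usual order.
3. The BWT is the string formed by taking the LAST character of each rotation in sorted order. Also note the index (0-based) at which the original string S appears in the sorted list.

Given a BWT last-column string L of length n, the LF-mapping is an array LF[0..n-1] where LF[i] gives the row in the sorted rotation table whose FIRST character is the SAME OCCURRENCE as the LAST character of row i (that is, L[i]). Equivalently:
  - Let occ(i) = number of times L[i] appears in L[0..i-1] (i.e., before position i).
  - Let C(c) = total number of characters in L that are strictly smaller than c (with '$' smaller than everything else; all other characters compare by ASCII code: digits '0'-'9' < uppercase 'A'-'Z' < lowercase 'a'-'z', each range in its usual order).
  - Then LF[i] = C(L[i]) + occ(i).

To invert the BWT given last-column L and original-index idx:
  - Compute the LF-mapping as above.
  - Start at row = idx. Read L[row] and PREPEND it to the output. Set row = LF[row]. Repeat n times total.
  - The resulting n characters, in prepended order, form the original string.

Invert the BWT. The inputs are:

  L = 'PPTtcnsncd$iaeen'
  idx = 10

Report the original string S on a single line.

Answer: incandescentTPP$

Derivation:
LF mapping: 1 2 3 15 5 11 14 12 6 7 0 10 4 8 9 13
Walk LF starting at row 10, prepending L[row]:
  step 1: row=10, L[10]='$', prepend. Next row=LF[10]=0
  step 2: row=0, L[0]='P', prepend. Next row=LF[0]=1
  step 3: row=1, L[1]='P', prepend. Next row=LF[1]=2
  step 4: row=2, L[2]='T', prepend. Next row=LF[2]=3
  step 5: row=3, L[3]='t', prepend. Next row=LF[3]=15
  step 6: row=15, L[15]='n', prepend. Next row=LF[15]=13
  step 7: row=13, L[13]='e', prepend. Next row=LF[13]=8
  step 8: row=8, L[8]='c', prepend. Next row=LF[8]=6
  step 9: row=6, L[6]='s', prepend. Next row=LF[6]=14
  step 10: row=14, L[14]='e', prepend. Next row=LF[14]=9
  step 11: row=9, L[9]='d', prepend. Next row=LF[9]=7
  step 12: row=7, L[7]='n', prepend. Next row=LF[7]=12
  step 13: row=12, L[12]='a', prepend. Next row=LF[12]=4
  step 14: row=4, L[4]='c', prepend. Next row=LF[4]=5
  step 15: row=5, L[5]='n', prepend. Next row=LF[5]=11
  step 16: row=11, L[11]='i', prepend. Next row=LF[11]=10
Reversed output: incandescentTPP$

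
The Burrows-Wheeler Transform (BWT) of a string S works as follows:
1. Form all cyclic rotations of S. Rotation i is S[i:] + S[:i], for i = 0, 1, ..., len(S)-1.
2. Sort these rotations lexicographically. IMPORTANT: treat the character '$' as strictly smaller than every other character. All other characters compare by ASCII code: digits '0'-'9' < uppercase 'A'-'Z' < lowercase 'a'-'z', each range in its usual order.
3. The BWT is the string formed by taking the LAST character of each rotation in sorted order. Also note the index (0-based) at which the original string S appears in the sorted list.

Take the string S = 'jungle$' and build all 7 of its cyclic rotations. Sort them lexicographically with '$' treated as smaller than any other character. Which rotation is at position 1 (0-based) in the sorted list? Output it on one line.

Answer: e$jungl

Derivation:
All 7 rotations (rotation i = S[i:]+S[:i]):
  rot[0] = jungle$
  rot[1] = ungle$j
  rot[2] = ngle$ju
  rot[3] = gle$jun
  rot[4] = le$jung
  rot[5] = e$jungl
  rot[6] = $jungle
Sorted (with $ < everything):
  sorted[0] = $jungle
  sorted[1] = e$jungl
  sorted[2] = gle$jun
  sorted[3] = jungle$
  sorted[4] = le$jung
  sorted[5] = ngle$ju
  sorted[6] = ungle$j
sorted[1] = e$jungl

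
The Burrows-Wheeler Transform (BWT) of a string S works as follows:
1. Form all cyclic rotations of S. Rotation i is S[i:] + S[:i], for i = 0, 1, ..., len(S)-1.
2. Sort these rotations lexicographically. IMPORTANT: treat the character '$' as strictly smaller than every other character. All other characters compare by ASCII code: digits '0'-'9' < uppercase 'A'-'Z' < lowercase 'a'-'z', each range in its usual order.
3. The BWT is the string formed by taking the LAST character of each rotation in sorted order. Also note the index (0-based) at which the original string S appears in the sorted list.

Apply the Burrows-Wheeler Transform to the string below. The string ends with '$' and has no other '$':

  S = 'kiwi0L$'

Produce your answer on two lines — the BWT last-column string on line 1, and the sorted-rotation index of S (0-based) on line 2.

Answer: Li0wk$i
5

Derivation:
All 7 rotations (rotation i = S[i:]+S[:i]):
  rot[0] = kiwi0L$
  rot[1] = iwi0L$k
  rot[2] = wi0L$ki
  rot[3] = i0L$kiw
  rot[4] = 0L$kiwi
  rot[5] = L$kiwi0
  rot[6] = $kiwi0L
Sorted (with $ < everything):
  sorted[0] = $kiwi0L  (last char: 'L')
  sorted[1] = 0L$kiwi  (last char: 'i')
  sorted[2] = L$kiwi0  (last char: '0')
  sorted[3] = i0L$kiw  (last char: 'w')
  sorted[4] = iwi0L$k  (last char: 'k')
  sorted[5] = kiwi0L$  (last char: '$')
  sorted[6] = wi0L$ki  (last char: 'i')
Last column: Li0wk$i
Original string S is at sorted index 5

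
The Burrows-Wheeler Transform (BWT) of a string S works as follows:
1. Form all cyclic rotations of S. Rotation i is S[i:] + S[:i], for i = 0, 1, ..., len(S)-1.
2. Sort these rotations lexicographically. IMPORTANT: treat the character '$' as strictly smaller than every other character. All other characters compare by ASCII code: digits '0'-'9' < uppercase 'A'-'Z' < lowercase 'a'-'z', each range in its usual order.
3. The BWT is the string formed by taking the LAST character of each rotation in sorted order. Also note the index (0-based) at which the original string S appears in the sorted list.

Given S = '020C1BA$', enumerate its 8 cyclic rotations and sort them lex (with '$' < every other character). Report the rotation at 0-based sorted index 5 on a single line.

All 8 rotations (rotation i = S[i:]+S[:i]):
  rot[0] = 020C1BA$
  rot[1] = 20C1BA$0
  rot[2] = 0C1BA$02
  rot[3] = C1BA$020
  rot[4] = 1BA$020C
  rot[5] = BA$020C1
  rot[6] = A$020C1B
  rot[7] = $020C1BA
Sorted (with $ < everything):
  sorted[0] = $020C1BA
  sorted[1] = 020C1BA$
  sorted[2] = 0C1BA$02
  sorted[3] = 1BA$020C
  sorted[4] = 20C1BA$0
  sorted[5] = A$020C1B
  sorted[6] = BA$020C1
  sorted[7] = C1BA$020
sorted[5] = A$020C1B

Answer: A$020C1B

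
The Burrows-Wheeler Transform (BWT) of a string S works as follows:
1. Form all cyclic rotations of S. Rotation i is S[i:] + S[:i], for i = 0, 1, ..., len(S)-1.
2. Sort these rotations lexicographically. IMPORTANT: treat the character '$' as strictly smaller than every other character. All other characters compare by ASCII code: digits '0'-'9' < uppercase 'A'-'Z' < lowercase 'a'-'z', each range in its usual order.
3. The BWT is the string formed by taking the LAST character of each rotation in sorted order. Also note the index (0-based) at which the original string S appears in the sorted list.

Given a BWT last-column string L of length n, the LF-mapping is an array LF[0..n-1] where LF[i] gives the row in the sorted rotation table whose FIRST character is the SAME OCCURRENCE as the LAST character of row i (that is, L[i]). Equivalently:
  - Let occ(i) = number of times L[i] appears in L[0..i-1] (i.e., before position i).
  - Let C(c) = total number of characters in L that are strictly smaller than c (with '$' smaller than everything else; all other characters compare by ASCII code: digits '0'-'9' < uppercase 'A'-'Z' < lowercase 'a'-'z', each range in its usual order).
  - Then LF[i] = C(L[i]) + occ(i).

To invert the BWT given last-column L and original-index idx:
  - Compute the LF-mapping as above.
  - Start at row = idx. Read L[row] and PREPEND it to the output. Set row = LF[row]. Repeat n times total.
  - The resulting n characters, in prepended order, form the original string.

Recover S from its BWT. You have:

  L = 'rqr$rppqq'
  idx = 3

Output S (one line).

Answer: qpqrqrpr$

Derivation:
LF mapping: 6 3 7 0 8 1 2 4 5
Walk LF starting at row 3, prepending L[row]:
  step 1: row=3, L[3]='$', prepend. Next row=LF[3]=0
  step 2: row=0, L[0]='r', prepend. Next row=LF[0]=6
  step 3: row=6, L[6]='p', prepend. Next row=LF[6]=2
  step 4: row=2, L[2]='r', prepend. Next row=LF[2]=7
  step 5: row=7, L[7]='q', prepend. Next row=LF[7]=4
  step 6: row=4, L[4]='r', prepend. Next row=LF[4]=8
  step 7: row=8, L[8]='q', prepend. Next row=LF[8]=5
  step 8: row=5, L[5]='p', prepend. Next row=LF[5]=1
  step 9: row=1, L[1]='q', prepend. Next row=LF[1]=3
Reversed output: qpqrqrpr$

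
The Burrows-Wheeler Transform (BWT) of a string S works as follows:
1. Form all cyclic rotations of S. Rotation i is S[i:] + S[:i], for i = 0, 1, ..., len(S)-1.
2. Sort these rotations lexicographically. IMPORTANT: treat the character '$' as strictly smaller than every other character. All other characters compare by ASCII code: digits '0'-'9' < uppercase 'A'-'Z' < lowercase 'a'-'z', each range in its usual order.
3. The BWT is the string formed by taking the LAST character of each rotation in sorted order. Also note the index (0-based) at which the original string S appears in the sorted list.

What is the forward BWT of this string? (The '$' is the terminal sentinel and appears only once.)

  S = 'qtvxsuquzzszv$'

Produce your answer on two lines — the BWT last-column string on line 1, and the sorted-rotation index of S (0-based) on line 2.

All 14 rotations (rotation i = S[i:]+S[:i]):
  rot[0] = qtvxsuquzzszv$
  rot[1] = tvxsuquzzszv$q
  rot[2] = vxsuquzzszv$qt
  rot[3] = xsuquzzszv$qtv
  rot[4] = suquzzszv$qtvx
  rot[5] = uquzzszv$qtvxs
  rot[6] = quzzszv$qtvxsu
  rot[7] = uzzszv$qtvxsuq
  rot[8] = zzszv$qtvxsuqu
  rot[9] = zszv$qtvxsuquz
  rot[10] = szv$qtvxsuquzz
  rot[11] = zv$qtvxsuquzzs
  rot[12] = v$qtvxsuquzzsz
  rot[13] = $qtvxsuquzzszv
Sorted (with $ < everything):
  sorted[0] = $qtvxsuquzzszv  (last char: 'v')
  sorted[1] = qtvxsuquzzszv$  (last char: '$')
  sorted[2] = quzzszv$qtvxsu  (last char: 'u')
  sorted[3] = suquzzszv$qtvx  (last char: 'x')
  sorted[4] = szv$qtvxsuquzz  (last char: 'z')
  sorted[5] = tvxsuquzzszv$q  (last char: 'q')
  sorted[6] = uquzzszv$qtvxs  (last char: 's')
  sorted[7] = uzzszv$qtvxsuq  (last char: 'q')
  sorted[8] = v$qtvxsuquzzsz  (last char: 'z')
  sorted[9] = vxsuquzzszv$qt  (last char: 't')
  sorted[10] = xsuquzzszv$qtv  (last char: 'v')
  sorted[11] = zszv$qtvxsuquz  (last char: 'z')
  sorted[12] = zv$qtvxsuquzzs  (last char: 's')
  sorted[13] = zzszv$qtvxsuqu  (last char: 'u')
Last column: v$uxzqsqztvzsu
Original string S is at sorted index 1

Answer: v$uxzqsqztvzsu
1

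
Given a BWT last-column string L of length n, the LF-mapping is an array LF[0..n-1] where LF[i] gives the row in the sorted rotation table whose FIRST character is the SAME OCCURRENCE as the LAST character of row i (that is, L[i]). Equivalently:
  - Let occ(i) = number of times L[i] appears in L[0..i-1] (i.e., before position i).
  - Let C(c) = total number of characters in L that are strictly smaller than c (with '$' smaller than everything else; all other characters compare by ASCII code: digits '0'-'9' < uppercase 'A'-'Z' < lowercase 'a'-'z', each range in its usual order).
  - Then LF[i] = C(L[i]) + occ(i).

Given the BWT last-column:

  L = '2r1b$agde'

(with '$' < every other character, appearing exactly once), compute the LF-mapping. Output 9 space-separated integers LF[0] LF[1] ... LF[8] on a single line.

Char counts: '$':1, '1':1, '2':1, 'a':1, 'b':1, 'd':1, 'e':1, 'g':1, 'r':1
C (first-col start): C('$')=0, C('1')=1, C('2')=2, C('a')=3, C('b')=4, C('d')=5, C('e')=6, C('g')=7, C('r')=8
L[0]='2': occ=0, LF[0]=C('2')+0=2+0=2
L[1]='r': occ=0, LF[1]=C('r')+0=8+0=8
L[2]='1': occ=0, LF[2]=C('1')+0=1+0=1
L[3]='b': occ=0, LF[3]=C('b')+0=4+0=4
L[4]='$': occ=0, LF[4]=C('$')+0=0+0=0
L[5]='a': occ=0, LF[5]=C('a')+0=3+0=3
L[6]='g': occ=0, LF[6]=C('g')+0=7+0=7
L[7]='d': occ=0, LF[7]=C('d')+0=5+0=5
L[8]='e': occ=0, LF[8]=C('e')+0=6+0=6

Answer: 2 8 1 4 0 3 7 5 6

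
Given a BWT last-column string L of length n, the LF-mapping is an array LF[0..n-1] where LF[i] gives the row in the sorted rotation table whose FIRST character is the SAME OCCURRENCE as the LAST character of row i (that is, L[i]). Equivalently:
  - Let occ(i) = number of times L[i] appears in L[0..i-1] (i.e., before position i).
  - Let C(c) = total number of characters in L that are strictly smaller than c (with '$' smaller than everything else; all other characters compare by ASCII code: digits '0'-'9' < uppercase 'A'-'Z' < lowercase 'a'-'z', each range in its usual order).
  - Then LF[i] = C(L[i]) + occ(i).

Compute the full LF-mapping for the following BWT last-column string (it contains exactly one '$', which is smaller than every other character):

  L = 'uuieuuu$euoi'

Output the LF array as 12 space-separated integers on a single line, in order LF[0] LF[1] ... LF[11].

Answer: 6 7 3 1 8 9 10 0 2 11 5 4

Derivation:
Char counts: '$':1, 'e':2, 'i':2, 'o':1, 'u':6
C (first-col start): C('$')=0, C('e')=1, C('i')=3, C('o')=5, C('u')=6
L[0]='u': occ=0, LF[0]=C('u')+0=6+0=6
L[1]='u': occ=1, LF[1]=C('u')+1=6+1=7
L[2]='i': occ=0, LF[2]=C('i')+0=3+0=3
L[3]='e': occ=0, LF[3]=C('e')+0=1+0=1
L[4]='u': occ=2, LF[4]=C('u')+2=6+2=8
L[5]='u': occ=3, LF[5]=C('u')+3=6+3=9
L[6]='u': occ=4, LF[6]=C('u')+4=6+4=10
L[7]='$': occ=0, LF[7]=C('$')+0=0+0=0
L[8]='e': occ=1, LF[8]=C('e')+1=1+1=2
L[9]='u': occ=5, LF[9]=C('u')+5=6+5=11
L[10]='o': occ=0, LF[10]=C('o')+0=5+0=5
L[11]='i': occ=1, LF[11]=C('i')+1=3+1=4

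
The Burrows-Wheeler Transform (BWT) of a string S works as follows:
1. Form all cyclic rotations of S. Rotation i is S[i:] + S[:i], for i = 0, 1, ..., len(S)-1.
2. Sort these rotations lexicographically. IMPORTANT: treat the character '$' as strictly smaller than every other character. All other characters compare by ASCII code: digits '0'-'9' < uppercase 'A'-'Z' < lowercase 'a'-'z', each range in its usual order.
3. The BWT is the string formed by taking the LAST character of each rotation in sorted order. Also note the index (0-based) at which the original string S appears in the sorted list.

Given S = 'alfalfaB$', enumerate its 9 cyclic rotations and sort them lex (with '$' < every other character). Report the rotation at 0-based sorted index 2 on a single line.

Answer: aB$alfalf

Derivation:
All 9 rotations (rotation i = S[i:]+S[:i]):
  rot[0] = alfalfaB$
  rot[1] = lfalfaB$a
  rot[2] = falfaB$al
  rot[3] = alfaB$alf
  rot[4] = lfaB$alfa
  rot[5] = faB$alfal
  rot[6] = aB$alfalf
  rot[7] = B$alfalfa
  rot[8] = $alfalfaB
Sorted (with $ < everything):
  sorted[0] = $alfalfaB
  sorted[1] = B$alfalfa
  sorted[2] = aB$alfalf
  sorted[3] = alfaB$alf
  sorted[4] = alfalfaB$
  sorted[5] = faB$alfal
  sorted[6] = falfaB$al
  sorted[7] = lfaB$alfa
  sorted[8] = lfalfaB$a
sorted[2] = aB$alfalf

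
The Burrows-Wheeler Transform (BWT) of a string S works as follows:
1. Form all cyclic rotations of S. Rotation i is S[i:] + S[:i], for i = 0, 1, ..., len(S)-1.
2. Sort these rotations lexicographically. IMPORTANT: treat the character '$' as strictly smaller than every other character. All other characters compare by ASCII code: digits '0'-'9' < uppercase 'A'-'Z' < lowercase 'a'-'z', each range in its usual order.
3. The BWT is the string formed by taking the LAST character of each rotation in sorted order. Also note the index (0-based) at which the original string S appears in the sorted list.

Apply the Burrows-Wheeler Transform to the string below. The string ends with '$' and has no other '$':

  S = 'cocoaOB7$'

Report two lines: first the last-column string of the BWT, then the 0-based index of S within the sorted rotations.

All 9 rotations (rotation i = S[i:]+S[:i]):
  rot[0] = cocoaOB7$
  rot[1] = ocoaOB7$c
  rot[2] = coaOB7$co
  rot[3] = oaOB7$coc
  rot[4] = aOB7$coco
  rot[5] = OB7$cocoa
  rot[6] = B7$cocoaO
  rot[7] = 7$cocoaOB
  rot[8] = $cocoaOB7
Sorted (with $ < everything):
  sorted[0] = $cocoaOB7  (last char: '7')
  sorted[1] = 7$cocoaOB  (last char: 'B')
  sorted[2] = B7$cocoaO  (last char: 'O')
  sorted[3] = OB7$cocoa  (last char: 'a')
  sorted[4] = aOB7$coco  (last char: 'o')
  sorted[5] = coaOB7$co  (last char: 'o')
  sorted[6] = cocoaOB7$  (last char: '$')
  sorted[7] = oaOB7$coc  (last char: 'c')
  sorted[8] = ocoaOB7$c  (last char: 'c')
Last column: 7BOaoo$cc
Original string S is at sorted index 6

Answer: 7BOaoo$cc
6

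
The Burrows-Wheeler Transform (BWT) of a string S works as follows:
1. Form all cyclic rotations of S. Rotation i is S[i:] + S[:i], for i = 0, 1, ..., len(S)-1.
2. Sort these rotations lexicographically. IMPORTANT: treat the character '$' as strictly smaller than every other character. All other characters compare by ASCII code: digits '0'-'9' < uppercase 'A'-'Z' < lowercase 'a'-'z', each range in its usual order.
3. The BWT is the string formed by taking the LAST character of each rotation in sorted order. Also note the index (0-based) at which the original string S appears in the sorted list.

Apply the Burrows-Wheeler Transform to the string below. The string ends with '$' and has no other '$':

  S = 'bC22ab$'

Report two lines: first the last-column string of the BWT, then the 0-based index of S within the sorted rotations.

Answer: bC2b2a$
6

Derivation:
All 7 rotations (rotation i = S[i:]+S[:i]):
  rot[0] = bC22ab$
  rot[1] = C22ab$b
  rot[2] = 22ab$bC
  rot[3] = 2ab$bC2
  rot[4] = ab$bC22
  rot[5] = b$bC22a
  rot[6] = $bC22ab
Sorted (with $ < everything):
  sorted[0] = $bC22ab  (last char: 'b')
  sorted[1] = 22ab$bC  (last char: 'C')
  sorted[2] = 2ab$bC2  (last char: '2')
  sorted[3] = C22ab$b  (last char: 'b')
  sorted[4] = ab$bC22  (last char: '2')
  sorted[5] = b$bC22a  (last char: 'a')
  sorted[6] = bC22ab$  (last char: '$')
Last column: bC2b2a$
Original string S is at sorted index 6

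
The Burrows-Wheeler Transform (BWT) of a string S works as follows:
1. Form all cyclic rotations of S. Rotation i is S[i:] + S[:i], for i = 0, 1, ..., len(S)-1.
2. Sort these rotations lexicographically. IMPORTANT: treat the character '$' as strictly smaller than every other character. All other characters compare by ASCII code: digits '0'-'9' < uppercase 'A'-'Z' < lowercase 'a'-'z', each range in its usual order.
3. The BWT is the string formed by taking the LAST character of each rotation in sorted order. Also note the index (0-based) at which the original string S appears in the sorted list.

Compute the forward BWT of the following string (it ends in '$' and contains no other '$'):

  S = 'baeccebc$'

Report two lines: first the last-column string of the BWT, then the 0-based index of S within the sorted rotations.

All 9 rotations (rotation i = S[i:]+S[:i]):
  rot[0] = baeccebc$
  rot[1] = aeccebc$b
  rot[2] = eccebc$ba
  rot[3] = ccebc$bae
  rot[4] = cebc$baec
  rot[5] = ebc$baecc
  rot[6] = bc$baecce
  rot[7] = c$baecceb
  rot[8] = $baeccebc
Sorted (with $ < everything):
  sorted[0] = $baeccebc  (last char: 'c')
  sorted[1] = aeccebc$b  (last char: 'b')
  sorted[2] = baeccebc$  (last char: '$')
  sorted[3] = bc$baecce  (last char: 'e')
  sorted[4] = c$baecceb  (last char: 'b')
  sorted[5] = ccebc$bae  (last char: 'e')
  sorted[6] = cebc$baec  (last char: 'c')
  sorted[7] = ebc$baecc  (last char: 'c')
  sorted[8] = eccebc$ba  (last char: 'a')
Last column: cb$ebecca
Original string S is at sorted index 2

Answer: cb$ebecca
2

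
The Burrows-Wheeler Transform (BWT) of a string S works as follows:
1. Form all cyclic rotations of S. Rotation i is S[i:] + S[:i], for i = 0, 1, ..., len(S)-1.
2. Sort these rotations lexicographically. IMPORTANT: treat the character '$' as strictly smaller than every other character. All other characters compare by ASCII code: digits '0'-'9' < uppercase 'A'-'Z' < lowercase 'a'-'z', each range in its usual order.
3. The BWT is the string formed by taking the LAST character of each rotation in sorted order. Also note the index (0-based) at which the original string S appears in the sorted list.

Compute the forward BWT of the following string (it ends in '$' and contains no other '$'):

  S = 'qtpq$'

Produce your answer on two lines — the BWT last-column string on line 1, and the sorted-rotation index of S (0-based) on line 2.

Answer: qtp$q
3

Derivation:
All 5 rotations (rotation i = S[i:]+S[:i]):
  rot[0] = qtpq$
  rot[1] = tpq$q
  rot[2] = pq$qt
  rot[3] = q$qtp
  rot[4] = $qtpq
Sorted (with $ < everything):
  sorted[0] = $qtpq  (last char: 'q')
  sorted[1] = pq$qt  (last char: 't')
  sorted[2] = q$qtp  (last char: 'p')
  sorted[3] = qtpq$  (last char: '$')
  sorted[4] = tpq$q  (last char: 'q')
Last column: qtp$q
Original string S is at sorted index 3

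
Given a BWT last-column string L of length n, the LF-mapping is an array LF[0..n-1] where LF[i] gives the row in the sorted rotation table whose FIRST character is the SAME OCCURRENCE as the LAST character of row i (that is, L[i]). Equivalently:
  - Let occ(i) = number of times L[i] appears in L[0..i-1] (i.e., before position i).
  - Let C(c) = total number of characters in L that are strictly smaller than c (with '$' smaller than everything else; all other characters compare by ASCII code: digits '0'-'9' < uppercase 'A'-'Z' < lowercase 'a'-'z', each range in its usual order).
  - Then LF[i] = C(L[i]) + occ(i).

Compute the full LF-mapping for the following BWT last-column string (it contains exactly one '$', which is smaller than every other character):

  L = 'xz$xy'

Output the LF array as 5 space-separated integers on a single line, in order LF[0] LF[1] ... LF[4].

Answer: 1 4 0 2 3

Derivation:
Char counts: '$':1, 'x':2, 'y':1, 'z':1
C (first-col start): C('$')=0, C('x')=1, C('y')=3, C('z')=4
L[0]='x': occ=0, LF[0]=C('x')+0=1+0=1
L[1]='z': occ=0, LF[1]=C('z')+0=4+0=4
L[2]='$': occ=0, LF[2]=C('$')+0=0+0=0
L[3]='x': occ=1, LF[3]=C('x')+1=1+1=2
L[4]='y': occ=0, LF[4]=C('y')+0=3+0=3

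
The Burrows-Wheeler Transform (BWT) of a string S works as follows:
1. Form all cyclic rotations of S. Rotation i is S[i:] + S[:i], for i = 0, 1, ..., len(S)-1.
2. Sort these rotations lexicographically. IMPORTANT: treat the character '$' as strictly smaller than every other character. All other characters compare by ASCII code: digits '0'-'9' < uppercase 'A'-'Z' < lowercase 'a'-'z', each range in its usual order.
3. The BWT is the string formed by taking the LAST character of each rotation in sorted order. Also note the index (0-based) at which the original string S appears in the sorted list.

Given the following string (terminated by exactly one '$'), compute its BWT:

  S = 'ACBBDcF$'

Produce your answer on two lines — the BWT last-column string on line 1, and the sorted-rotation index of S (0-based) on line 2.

Answer: F$CBABcD
1

Derivation:
All 8 rotations (rotation i = S[i:]+S[:i]):
  rot[0] = ACBBDcF$
  rot[1] = CBBDcF$A
  rot[2] = BBDcF$AC
  rot[3] = BDcF$ACB
  rot[4] = DcF$ACBB
  rot[5] = cF$ACBBD
  rot[6] = F$ACBBDc
  rot[7] = $ACBBDcF
Sorted (with $ < everything):
  sorted[0] = $ACBBDcF  (last char: 'F')
  sorted[1] = ACBBDcF$  (last char: '$')
  sorted[2] = BBDcF$AC  (last char: 'C')
  sorted[3] = BDcF$ACB  (last char: 'B')
  sorted[4] = CBBDcF$A  (last char: 'A')
  sorted[5] = DcF$ACBB  (last char: 'B')
  sorted[6] = F$ACBBDc  (last char: 'c')
  sorted[7] = cF$ACBBD  (last char: 'D')
Last column: F$CBABcD
Original string S is at sorted index 1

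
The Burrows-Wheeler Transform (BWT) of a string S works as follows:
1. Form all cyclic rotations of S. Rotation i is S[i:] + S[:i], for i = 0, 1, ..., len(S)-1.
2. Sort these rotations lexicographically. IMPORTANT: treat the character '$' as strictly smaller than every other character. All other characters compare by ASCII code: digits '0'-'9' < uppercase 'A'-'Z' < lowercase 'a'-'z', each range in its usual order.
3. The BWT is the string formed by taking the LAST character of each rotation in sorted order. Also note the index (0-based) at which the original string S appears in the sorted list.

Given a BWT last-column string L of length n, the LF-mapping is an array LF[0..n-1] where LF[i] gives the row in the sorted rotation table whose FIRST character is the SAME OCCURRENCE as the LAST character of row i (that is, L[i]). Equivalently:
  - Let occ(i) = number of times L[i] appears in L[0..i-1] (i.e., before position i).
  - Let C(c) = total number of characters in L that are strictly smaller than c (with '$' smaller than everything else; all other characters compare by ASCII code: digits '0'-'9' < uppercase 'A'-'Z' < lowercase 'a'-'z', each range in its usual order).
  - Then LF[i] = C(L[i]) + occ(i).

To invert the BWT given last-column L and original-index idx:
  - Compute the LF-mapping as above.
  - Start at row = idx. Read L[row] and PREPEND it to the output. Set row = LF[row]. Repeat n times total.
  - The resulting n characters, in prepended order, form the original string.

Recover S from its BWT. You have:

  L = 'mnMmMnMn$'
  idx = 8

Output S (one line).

LF mapping: 4 6 1 5 2 7 3 8 0
Walk LF starting at row 8, prepending L[row]:
  step 1: row=8, L[8]='$', prepend. Next row=LF[8]=0
  step 2: row=0, L[0]='m', prepend. Next row=LF[0]=4
  step 3: row=4, L[4]='M', prepend. Next row=LF[4]=2
  step 4: row=2, L[2]='M', prepend. Next row=LF[2]=1
  step 5: row=1, L[1]='n', prepend. Next row=LF[1]=6
  step 6: row=6, L[6]='M', prepend. Next row=LF[6]=3
  step 7: row=3, L[3]='m', prepend. Next row=LF[3]=5
  step 8: row=5, L[5]='n', prepend. Next row=LF[5]=7
  step 9: row=7, L[7]='n', prepend. Next row=LF[7]=8
Reversed output: nnmMnMMm$

Answer: nnmMnMMm$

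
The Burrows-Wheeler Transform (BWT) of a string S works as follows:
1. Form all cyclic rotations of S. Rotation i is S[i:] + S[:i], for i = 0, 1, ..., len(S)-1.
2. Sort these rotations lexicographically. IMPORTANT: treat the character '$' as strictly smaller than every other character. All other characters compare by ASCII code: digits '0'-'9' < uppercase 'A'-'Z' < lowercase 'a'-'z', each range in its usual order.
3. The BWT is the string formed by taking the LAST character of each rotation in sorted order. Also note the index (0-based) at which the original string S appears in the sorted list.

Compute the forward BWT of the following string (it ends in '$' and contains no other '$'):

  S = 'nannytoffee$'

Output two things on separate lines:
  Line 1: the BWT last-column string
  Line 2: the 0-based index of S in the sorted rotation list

All 12 rotations (rotation i = S[i:]+S[:i]):
  rot[0] = nannytoffee$
  rot[1] = annytoffee$n
  rot[2] = nnytoffee$na
  rot[3] = nytoffee$nan
  rot[4] = ytoffee$nann
  rot[5] = toffee$nanny
  rot[6] = offee$nannyt
  rot[7] = ffee$nannyto
  rot[8] = fee$nannytof
  rot[9] = ee$nannytoff
  rot[10] = e$nannytoffe
  rot[11] = $nannytoffee
Sorted (with $ < everything):
  sorted[0] = $nannytoffee  (last char: 'e')
  sorted[1] = annytoffee$n  (last char: 'n')
  sorted[2] = e$nannytoffe  (last char: 'e')
  sorted[3] = ee$nannytoff  (last char: 'f')
  sorted[4] = fee$nannytof  (last char: 'f')
  sorted[5] = ffee$nannyto  (last char: 'o')
  sorted[6] = nannytoffee$  (last char: '$')
  sorted[7] = nnytoffee$na  (last char: 'a')
  sorted[8] = nytoffee$nan  (last char: 'n')
  sorted[9] = offee$nannyt  (last char: 't')
  sorted[10] = toffee$nanny  (last char: 'y')
  sorted[11] = ytoffee$nann  (last char: 'n')
Last column: eneffo$antyn
Original string S is at sorted index 6

Answer: eneffo$antyn
6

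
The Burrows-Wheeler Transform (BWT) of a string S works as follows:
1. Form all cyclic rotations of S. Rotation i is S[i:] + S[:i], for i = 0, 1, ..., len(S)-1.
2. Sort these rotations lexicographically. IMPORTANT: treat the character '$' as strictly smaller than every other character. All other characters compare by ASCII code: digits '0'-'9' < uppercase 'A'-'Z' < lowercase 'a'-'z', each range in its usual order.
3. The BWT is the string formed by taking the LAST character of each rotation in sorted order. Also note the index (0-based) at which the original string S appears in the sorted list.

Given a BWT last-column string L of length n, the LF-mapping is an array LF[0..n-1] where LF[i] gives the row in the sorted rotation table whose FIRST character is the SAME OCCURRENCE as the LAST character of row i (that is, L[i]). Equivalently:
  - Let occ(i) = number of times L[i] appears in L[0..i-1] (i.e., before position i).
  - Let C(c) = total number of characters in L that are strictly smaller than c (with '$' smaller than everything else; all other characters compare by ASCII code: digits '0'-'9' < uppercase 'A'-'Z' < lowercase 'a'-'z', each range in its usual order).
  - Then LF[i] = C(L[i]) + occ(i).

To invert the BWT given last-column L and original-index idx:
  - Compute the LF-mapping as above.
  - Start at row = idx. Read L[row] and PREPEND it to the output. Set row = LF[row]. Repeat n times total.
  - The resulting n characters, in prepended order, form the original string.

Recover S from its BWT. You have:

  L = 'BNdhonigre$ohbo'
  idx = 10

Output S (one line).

LF mapping: 1 2 4 7 11 10 9 6 14 5 0 12 8 3 13
Walk LF starting at row 10, prepending L[row]:
  step 1: row=10, L[10]='$', prepend. Next row=LF[10]=0
  step 2: row=0, L[0]='B', prepend. Next row=LF[0]=1
  step 3: row=1, L[1]='N', prepend. Next row=LF[1]=2
  step 4: row=2, L[2]='d', prepend. Next row=LF[2]=4
  step 5: row=4, L[4]='o', prepend. Next row=LF[4]=11
  step 6: row=11, L[11]='o', prepend. Next row=LF[11]=12
  step 7: row=12, L[12]='h', prepend. Next row=LF[12]=8
  step 8: row=8, L[8]='r', prepend. Next row=LF[8]=14
  step 9: row=14, L[14]='o', prepend. Next row=LF[14]=13
  step 10: row=13, L[13]='b', prepend. Next row=LF[13]=3
  step 11: row=3, L[3]='h', prepend. Next row=LF[3]=7
  step 12: row=7, L[7]='g', prepend. Next row=LF[7]=6
  step 13: row=6, L[6]='i', prepend. Next row=LF[6]=9
  step 14: row=9, L[9]='e', prepend. Next row=LF[9]=5
  step 15: row=5, L[5]='n', prepend. Next row=LF[5]=10
Reversed output: neighborhoodNB$

Answer: neighborhoodNB$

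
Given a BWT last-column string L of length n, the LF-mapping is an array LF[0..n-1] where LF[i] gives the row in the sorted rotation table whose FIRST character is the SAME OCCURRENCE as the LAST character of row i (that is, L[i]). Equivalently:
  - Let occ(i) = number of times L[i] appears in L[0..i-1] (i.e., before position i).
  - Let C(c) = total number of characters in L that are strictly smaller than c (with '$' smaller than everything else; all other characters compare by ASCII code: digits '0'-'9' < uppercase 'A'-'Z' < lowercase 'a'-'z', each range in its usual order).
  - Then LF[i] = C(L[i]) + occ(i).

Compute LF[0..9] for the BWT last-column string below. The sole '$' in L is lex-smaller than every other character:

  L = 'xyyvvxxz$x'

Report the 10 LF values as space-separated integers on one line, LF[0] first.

Answer: 3 7 8 1 2 4 5 9 0 6

Derivation:
Char counts: '$':1, 'v':2, 'x':4, 'y':2, 'z':1
C (first-col start): C('$')=0, C('v')=1, C('x')=3, C('y')=7, C('z')=9
L[0]='x': occ=0, LF[0]=C('x')+0=3+0=3
L[1]='y': occ=0, LF[1]=C('y')+0=7+0=7
L[2]='y': occ=1, LF[2]=C('y')+1=7+1=8
L[3]='v': occ=0, LF[3]=C('v')+0=1+0=1
L[4]='v': occ=1, LF[4]=C('v')+1=1+1=2
L[5]='x': occ=1, LF[5]=C('x')+1=3+1=4
L[6]='x': occ=2, LF[6]=C('x')+2=3+2=5
L[7]='z': occ=0, LF[7]=C('z')+0=9+0=9
L[8]='$': occ=0, LF[8]=C('$')+0=0+0=0
L[9]='x': occ=3, LF[9]=C('x')+3=3+3=6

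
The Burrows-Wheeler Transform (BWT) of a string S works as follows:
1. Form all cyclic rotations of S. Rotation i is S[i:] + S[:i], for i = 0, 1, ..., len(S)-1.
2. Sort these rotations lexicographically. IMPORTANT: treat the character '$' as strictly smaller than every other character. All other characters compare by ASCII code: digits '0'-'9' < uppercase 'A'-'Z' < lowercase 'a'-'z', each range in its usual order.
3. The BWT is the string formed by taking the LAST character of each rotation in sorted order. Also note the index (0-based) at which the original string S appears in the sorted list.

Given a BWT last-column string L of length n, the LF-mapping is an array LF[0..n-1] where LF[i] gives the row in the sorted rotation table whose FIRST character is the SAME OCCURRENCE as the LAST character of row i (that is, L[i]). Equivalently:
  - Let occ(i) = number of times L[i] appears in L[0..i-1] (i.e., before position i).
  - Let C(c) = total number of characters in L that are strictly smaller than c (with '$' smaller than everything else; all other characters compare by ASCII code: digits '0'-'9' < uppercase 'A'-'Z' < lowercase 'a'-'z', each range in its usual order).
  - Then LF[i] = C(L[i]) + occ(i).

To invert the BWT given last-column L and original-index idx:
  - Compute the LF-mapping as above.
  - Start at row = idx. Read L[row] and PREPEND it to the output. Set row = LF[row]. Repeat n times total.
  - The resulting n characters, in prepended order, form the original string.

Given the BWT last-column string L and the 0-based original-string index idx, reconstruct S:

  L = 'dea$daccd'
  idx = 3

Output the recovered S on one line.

Answer: cdcdeaad$

Derivation:
LF mapping: 5 8 1 0 6 2 3 4 7
Walk LF starting at row 3, prepending L[row]:
  step 1: row=3, L[3]='$', prepend. Next row=LF[3]=0
  step 2: row=0, L[0]='d', prepend. Next row=LF[0]=5
  step 3: row=5, L[5]='a', prepend. Next row=LF[5]=2
  step 4: row=2, L[2]='a', prepend. Next row=LF[2]=1
  step 5: row=1, L[1]='e', prepend. Next row=LF[1]=8
  step 6: row=8, L[8]='d', prepend. Next row=LF[8]=7
  step 7: row=7, L[7]='c', prepend. Next row=LF[7]=4
  step 8: row=4, L[4]='d', prepend. Next row=LF[4]=6
  step 9: row=6, L[6]='c', prepend. Next row=LF[6]=3
Reversed output: cdcdeaad$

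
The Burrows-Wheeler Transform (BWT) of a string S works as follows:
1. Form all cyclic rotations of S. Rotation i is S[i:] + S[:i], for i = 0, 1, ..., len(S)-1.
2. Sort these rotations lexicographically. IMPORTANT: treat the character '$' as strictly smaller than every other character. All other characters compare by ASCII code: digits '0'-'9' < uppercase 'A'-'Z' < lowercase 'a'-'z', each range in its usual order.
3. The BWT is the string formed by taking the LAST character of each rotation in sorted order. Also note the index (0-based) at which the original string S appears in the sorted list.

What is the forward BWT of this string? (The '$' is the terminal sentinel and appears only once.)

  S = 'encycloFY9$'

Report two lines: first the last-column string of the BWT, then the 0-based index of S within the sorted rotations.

Answer: 9YoFyn$celc
6

Derivation:
All 11 rotations (rotation i = S[i:]+S[:i]):
  rot[0] = encycloFY9$
  rot[1] = ncycloFY9$e
  rot[2] = cycloFY9$en
  rot[3] = ycloFY9$enc
  rot[4] = cloFY9$ency
  rot[5] = loFY9$encyc
  rot[6] = oFY9$encycl
  rot[7] = FY9$encyclo
  rot[8] = Y9$encycloF
  rot[9] = 9$encycloFY
  rot[10] = $encycloFY9
Sorted (with $ < everything):
  sorted[0] = $encycloFY9  (last char: '9')
  sorted[1] = 9$encycloFY  (last char: 'Y')
  sorted[2] = FY9$encyclo  (last char: 'o')
  sorted[3] = Y9$encycloF  (last char: 'F')
  sorted[4] = cloFY9$ency  (last char: 'y')
  sorted[5] = cycloFY9$en  (last char: 'n')
  sorted[6] = encycloFY9$  (last char: '$')
  sorted[7] = loFY9$encyc  (last char: 'c')
  sorted[8] = ncycloFY9$e  (last char: 'e')
  sorted[9] = oFY9$encycl  (last char: 'l')
  sorted[10] = ycloFY9$enc  (last char: 'c')
Last column: 9YoFyn$celc
Original string S is at sorted index 6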